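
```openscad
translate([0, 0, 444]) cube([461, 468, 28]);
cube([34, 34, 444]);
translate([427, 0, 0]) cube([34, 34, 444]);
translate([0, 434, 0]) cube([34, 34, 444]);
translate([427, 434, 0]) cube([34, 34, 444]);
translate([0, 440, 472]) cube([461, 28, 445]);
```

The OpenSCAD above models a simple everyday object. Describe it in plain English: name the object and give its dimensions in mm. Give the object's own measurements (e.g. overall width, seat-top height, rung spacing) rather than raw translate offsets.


A chair. The seat is a 461×468×28 mm slab with its top at z = 472 mm, on four 34×34 mm corner legs (flush with the seat edges, standing on z = 0). A flat backrest 28 mm thick, 445 mm tall, spans the full seat width and rises from the seat top along its +y edge, rear face flush with the rear of the seat.


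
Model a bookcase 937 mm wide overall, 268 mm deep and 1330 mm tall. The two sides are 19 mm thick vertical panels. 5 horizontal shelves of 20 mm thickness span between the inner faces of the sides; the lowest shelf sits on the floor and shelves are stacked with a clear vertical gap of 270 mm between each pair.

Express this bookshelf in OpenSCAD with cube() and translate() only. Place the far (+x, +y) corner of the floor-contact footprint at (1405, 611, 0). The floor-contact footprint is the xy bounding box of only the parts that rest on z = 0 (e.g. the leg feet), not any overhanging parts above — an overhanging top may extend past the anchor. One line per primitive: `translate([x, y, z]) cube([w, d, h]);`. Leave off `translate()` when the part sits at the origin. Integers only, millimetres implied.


translate([468, 343, 0]) cube([19, 268, 1330]);
translate([1386, 343, 0]) cube([19, 268, 1330]);
translate([487, 343, 0]) cube([899, 268, 20]);
translate([487, 343, 290]) cube([899, 268, 20]);
translate([487, 343, 580]) cube([899, 268, 20]);
translate([487, 343, 870]) cube([899, 268, 20]);
translate([487, 343, 1160]) cube([899, 268, 20]);


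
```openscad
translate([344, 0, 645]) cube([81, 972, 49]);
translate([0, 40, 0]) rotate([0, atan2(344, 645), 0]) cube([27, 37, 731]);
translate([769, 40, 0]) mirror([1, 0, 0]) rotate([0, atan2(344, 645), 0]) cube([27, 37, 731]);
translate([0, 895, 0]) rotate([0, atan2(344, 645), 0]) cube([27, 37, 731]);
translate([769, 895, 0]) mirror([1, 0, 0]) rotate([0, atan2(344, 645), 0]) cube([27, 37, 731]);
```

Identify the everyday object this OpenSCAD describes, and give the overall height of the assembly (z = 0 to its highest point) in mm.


A sawhorse. The overall height is 694 mm.

A beam across two mirrored pairs of raked legs — a sawhorse. The beam's underside is at z = 645 (matching the legs' vertical rise in atan2(344, 645)) and the beam is 49 mm tall, so its top is at 645 + 49 = 694 mm. The raked legs top out at the beam's underside, so that is the highest point.


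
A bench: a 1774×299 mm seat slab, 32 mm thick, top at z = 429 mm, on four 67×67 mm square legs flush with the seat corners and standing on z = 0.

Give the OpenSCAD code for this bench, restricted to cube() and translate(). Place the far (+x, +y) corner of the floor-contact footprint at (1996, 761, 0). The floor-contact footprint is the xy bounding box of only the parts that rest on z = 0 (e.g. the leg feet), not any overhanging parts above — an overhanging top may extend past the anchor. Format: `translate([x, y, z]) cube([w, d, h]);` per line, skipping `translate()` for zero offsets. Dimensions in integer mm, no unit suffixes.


translate([222, 462, 397]) cube([1774, 299, 32]);
translate([222, 462, 0]) cube([67, 67, 397]);
translate([222, 694, 0]) cube([67, 67, 397]);
translate([1929, 462, 0]) cube([67, 67, 397]);
translate([1929, 694, 0]) cube([67, 67, 397]);


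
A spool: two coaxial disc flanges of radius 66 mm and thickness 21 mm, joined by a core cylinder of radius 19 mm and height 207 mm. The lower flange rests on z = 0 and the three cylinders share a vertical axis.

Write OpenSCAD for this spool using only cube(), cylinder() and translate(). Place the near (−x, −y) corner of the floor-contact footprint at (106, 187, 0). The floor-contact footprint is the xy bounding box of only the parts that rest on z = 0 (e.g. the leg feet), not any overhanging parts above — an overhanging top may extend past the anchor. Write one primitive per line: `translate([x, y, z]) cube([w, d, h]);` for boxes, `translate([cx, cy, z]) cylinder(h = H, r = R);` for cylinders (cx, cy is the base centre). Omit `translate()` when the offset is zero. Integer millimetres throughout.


translate([172, 253, 0]) cylinder(h = 21, r = 66);
translate([172, 253, 21]) cylinder(h = 207, r = 19);
translate([172, 253, 228]) cylinder(h = 21, r = 66);


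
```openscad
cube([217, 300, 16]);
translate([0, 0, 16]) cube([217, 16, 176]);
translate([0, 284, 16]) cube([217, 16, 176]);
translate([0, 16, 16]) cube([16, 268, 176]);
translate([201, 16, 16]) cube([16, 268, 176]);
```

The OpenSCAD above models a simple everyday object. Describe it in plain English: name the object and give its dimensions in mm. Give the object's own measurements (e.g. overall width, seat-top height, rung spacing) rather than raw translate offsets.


An open-topped rectangular box: outside dimensions 217×300×192 mm, with a uniform wall and base thickness of 16 mm. The base is a full 217×300 slab on the floor; four walls sit on top of the base. The front and back walls (the −y and +y sides) span the full width; the two side walls fit between them.


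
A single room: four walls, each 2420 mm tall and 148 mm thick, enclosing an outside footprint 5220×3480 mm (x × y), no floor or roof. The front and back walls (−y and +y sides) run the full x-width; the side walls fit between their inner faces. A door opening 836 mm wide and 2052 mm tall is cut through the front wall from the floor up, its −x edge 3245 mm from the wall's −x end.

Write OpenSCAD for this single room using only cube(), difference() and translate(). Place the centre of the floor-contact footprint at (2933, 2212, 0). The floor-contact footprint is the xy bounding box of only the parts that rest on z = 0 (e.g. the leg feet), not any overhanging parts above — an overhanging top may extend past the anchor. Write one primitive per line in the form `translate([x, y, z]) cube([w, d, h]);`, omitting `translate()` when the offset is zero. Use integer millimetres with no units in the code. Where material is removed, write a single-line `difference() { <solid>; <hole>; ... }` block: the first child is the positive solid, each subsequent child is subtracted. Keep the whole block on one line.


difference() { translate([323, 472, 0]) cube([5220, 148, 2420]); translate([3568, 472, 0]) cube([836, 148, 2052]); }
translate([323, 3804, 0]) cube([5220, 148, 2420]);
translate([323, 620, 0]) cube([148, 3184, 2420]);
translate([5395, 620, 0]) cube([148, 3184, 2420]);


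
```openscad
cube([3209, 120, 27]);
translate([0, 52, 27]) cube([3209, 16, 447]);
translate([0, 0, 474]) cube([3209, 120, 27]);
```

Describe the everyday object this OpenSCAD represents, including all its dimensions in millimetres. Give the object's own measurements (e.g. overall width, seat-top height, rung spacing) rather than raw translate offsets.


An I-beam lying along x, 3209 mm long. Overall section height 501 mm. Two flanges 120 mm wide (y) and 27 mm thick, one on the floor and one at the top; a web 16 mm thick runs between them, centred on the flange width.


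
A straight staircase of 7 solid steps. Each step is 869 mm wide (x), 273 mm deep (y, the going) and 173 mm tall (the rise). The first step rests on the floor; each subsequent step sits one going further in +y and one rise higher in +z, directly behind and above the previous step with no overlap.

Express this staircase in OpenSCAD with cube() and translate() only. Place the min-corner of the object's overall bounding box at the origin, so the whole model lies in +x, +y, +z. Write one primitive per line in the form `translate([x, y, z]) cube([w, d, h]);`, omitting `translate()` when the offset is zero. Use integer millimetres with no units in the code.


cube([869, 273, 173]);
translate([0, 273, 173]) cube([869, 273, 173]);
translate([0, 546, 346]) cube([869, 273, 173]);
translate([0, 819, 519]) cube([869, 273, 173]);
translate([0, 1092, 692]) cube([869, 273, 173]);
translate([0, 1365, 865]) cube([869, 273, 173]);
translate([0, 1638, 1038]) cube([869, 273, 173]);


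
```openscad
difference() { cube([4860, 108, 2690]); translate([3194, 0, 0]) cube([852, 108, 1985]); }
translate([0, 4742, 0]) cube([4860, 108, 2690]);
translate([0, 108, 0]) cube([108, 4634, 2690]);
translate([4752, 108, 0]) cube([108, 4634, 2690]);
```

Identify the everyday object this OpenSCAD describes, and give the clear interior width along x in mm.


A single room. The interior width is 4644 mm.

Four walls enclosing a rectangle with a door in the front wall — a room. Outside width 4860 minus two 108 mm walls gives 4644 mm.


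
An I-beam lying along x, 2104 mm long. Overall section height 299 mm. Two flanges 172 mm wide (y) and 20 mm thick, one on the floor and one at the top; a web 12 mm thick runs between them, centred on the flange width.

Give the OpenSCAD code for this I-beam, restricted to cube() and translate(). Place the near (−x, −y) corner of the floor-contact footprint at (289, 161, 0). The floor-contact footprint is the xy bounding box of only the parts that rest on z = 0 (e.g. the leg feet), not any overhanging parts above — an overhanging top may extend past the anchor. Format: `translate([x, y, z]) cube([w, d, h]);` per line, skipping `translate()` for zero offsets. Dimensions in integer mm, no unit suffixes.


translate([289, 161, 0]) cube([2104, 172, 20]);
translate([289, 241, 20]) cube([2104, 12, 259]);
translate([289, 161, 279]) cube([2104, 172, 20]);


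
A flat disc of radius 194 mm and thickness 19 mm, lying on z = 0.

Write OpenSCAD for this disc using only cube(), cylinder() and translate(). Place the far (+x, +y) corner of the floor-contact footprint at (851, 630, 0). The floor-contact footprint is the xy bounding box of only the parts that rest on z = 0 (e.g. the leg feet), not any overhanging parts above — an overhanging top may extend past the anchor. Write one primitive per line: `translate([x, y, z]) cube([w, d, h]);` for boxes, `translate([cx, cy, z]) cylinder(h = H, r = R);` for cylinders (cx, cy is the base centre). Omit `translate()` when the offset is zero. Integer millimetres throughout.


translate([657, 436, 0]) cylinder(h = 19, r = 194);


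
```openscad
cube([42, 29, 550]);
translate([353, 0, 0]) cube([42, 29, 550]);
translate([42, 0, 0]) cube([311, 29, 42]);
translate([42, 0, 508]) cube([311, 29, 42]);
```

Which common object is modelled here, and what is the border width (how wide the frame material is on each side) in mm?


A picture frame. The border width is 42 mm.

Four thin pieces enclosing a rectangular opening — a picture frame. The two full-height stiles are 550 mm tall; the top rail sits at z = 508 and is 42 mm tall, so the border above the opening is 550 − 508 = 42 mm, matching the stile x-width.


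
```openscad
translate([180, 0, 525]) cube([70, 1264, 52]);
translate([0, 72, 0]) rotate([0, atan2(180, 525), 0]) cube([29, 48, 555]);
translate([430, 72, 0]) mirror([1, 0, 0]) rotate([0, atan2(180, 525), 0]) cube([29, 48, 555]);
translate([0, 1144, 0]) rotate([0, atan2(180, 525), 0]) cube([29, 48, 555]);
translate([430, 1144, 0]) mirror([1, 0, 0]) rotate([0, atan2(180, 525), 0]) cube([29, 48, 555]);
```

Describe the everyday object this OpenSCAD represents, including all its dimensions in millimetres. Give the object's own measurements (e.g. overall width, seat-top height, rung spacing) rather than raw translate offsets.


A sawhorse. A 70×1264×52 mm beam (x, y, z) sits on two A-frame leg pairs. Each pair is two raked legs of 29×48 mm section (48 mm along y) splaying symmetrically in x. Each leg rises 525 mm vertically over 180 mm of horizontal reach and is 555 mm long along its own axis. Every leg's outer bottom edge rests on the floor and its outer top edge meets a bottom edge of the beam — the left legs (tilting toward +x) meet the beam's −x bottom edge, the right legs (their mirror images, tilting toward −x) meet its +x bottom edge — so the leg tops tuck under the beam, the beam's underside is 525 mm above the floor, and the feet are 430 mm apart outside-to-outside with the beam centred between them. The two leg pairs are set in 72 mm from either end of the beam.


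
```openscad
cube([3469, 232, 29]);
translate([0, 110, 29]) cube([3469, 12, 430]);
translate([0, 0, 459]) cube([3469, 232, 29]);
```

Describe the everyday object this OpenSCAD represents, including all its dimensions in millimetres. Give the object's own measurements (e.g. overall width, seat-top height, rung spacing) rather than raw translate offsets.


An I-beam lying along x, 3469 mm long. Overall section height 488 mm. Two flanges 232 mm wide (y) and 29 mm thick, one on the floor and one at the top; a web 12 mm thick runs between them, centred on the flange width.


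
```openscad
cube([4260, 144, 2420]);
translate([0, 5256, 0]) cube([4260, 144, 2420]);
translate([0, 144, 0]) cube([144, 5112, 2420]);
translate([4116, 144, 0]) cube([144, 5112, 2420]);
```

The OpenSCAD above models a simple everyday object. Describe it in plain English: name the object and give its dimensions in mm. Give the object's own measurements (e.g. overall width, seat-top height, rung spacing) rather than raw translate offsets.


The wall frame of a small rectangular building: four walls, each 2420 mm tall and 144 mm thick, enclosing a footprint 4260 mm (x) by 5400 mm (y) outside-to-outside, with no floor or roof. The front and back walls (the −y and +y sides) span the full width; the two side walls fit between them.


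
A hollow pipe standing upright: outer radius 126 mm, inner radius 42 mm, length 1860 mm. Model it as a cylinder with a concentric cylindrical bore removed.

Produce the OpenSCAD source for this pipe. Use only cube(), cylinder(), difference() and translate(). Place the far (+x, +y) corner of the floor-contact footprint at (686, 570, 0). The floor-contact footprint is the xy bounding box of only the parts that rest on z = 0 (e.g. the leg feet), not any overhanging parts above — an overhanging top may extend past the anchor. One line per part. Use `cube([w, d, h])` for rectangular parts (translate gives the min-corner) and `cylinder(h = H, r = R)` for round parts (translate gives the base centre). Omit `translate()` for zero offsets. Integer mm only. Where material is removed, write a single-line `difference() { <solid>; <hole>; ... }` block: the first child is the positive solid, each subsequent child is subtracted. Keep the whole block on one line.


difference() { translate([560, 444, 0]) cylinder(h = 1860, r = 126); translate([560, 444, 0]) cylinder(h = 1860, r = 42); }


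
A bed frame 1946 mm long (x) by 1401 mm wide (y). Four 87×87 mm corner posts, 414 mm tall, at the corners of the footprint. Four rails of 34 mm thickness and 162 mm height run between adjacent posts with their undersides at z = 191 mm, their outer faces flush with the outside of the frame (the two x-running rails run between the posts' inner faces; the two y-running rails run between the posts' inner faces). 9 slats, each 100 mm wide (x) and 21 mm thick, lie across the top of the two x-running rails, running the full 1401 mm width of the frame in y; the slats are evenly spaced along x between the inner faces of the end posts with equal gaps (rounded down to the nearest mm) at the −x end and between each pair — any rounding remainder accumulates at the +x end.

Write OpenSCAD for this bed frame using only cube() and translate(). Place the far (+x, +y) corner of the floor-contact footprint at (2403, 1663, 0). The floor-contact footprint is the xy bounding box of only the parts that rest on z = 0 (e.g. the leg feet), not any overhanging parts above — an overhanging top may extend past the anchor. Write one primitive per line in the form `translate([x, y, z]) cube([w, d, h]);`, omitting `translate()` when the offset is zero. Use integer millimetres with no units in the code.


// slat z = rail_z + rail_h = 191 + 162 = 353
// slat gap = ⌊(1772 − 9·100) / 10⌋ = 87
translate([457, 262, 0]) cube([87, 87, 414]);
translate([457, 1576, 0]) cube([87, 87, 414]);
translate([2316, 262, 0]) cube([87, 87, 414]);
translate([2316, 1576, 0]) cube([87, 87, 414]);
translate([544, 262, 191]) cube([1772, 34, 162]);
translate([544, 1629, 191]) cube([1772, 34, 162]);
translate([457, 349, 191]) cube([34, 1227, 162]);
translate([2369, 349, 191]) cube([34, 1227, 162]);
translate([631, 262, 353]) cube([100, 1401, 21]);
translate([818, 262, 353]) cube([100, 1401, 21]);
translate([1005, 262, 353]) cube([100, 1401, 21]);
translate([1192, 262, 353]) cube([100, 1401, 21]);
translate([1379, 262, 353]) cube([100, 1401, 21]);
translate([1566, 262, 353]) cube([100, 1401, 21]);
translate([1753, 262, 353]) cube([100, 1401, 21]);
translate([1940, 262, 353]) cube([100, 1401, 21]);
translate([2127, 262, 353]) cube([100, 1401, 21]);


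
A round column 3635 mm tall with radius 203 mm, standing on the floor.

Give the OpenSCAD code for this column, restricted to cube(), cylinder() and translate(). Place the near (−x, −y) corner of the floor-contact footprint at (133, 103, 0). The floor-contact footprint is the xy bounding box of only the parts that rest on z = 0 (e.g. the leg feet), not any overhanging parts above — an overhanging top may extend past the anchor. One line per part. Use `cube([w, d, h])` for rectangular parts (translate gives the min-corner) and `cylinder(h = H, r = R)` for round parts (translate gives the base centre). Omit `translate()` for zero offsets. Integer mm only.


translate([336, 306, 0]) cylinder(h = 3635, r = 203);


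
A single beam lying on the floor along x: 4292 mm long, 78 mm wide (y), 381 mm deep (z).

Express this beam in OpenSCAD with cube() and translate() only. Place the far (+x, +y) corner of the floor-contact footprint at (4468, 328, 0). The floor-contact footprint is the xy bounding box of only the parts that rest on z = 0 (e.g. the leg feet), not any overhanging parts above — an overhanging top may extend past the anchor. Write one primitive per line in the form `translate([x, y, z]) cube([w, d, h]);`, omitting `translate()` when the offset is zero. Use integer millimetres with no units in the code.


translate([176, 250, 0]) cube([4292, 78, 381]);


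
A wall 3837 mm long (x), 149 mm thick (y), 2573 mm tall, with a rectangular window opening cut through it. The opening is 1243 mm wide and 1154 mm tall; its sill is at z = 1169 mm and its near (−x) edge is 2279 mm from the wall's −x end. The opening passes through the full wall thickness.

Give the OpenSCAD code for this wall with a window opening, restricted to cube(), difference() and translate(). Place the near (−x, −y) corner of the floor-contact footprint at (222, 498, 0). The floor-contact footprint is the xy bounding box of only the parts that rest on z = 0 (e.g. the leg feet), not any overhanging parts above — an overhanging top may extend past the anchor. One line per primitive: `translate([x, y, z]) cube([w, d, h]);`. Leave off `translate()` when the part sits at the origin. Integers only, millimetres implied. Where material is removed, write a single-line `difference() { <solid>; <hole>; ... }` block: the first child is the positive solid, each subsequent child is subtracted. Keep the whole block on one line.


difference() { translate([222, 498, 0]) cube([3837, 149, 2573]); translate([2501, 498, 1169]) cube([1243, 149, 1154]); }


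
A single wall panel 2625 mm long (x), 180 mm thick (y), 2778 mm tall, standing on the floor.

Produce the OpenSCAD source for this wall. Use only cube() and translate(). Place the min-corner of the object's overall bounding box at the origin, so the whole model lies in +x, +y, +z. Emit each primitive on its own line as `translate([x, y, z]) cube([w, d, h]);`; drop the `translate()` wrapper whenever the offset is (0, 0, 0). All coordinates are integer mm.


cube([2625, 180, 2778]);


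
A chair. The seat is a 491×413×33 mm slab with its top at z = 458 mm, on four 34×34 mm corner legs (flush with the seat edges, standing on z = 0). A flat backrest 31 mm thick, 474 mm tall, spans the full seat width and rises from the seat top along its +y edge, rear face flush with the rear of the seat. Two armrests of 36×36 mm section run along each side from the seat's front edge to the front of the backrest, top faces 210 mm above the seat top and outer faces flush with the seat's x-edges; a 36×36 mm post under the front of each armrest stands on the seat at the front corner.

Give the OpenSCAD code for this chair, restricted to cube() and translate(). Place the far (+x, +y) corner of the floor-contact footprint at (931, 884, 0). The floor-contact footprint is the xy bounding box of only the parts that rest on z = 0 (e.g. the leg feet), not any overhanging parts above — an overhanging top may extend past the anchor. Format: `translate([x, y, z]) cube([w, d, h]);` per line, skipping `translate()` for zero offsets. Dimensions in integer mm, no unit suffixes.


translate([440, 471, 425]) cube([491, 413, 33]);
translate([440, 471, 0]) cube([34, 34, 425]);
translate([897, 471, 0]) cube([34, 34, 425]);
translate([440, 850, 0]) cube([34, 34, 425]);
translate([897, 850, 0]) cube([34, 34, 425]);
translate([440, 853, 458]) cube([491, 31, 474]);
translate([440, 471, 632]) cube([36, 382, 36]);
translate([895, 471, 632]) cube([36, 382, 36]);
translate([440, 471, 458]) cube([36, 36, 174]);
translate([895, 471, 458]) cube([36, 36, 174]);


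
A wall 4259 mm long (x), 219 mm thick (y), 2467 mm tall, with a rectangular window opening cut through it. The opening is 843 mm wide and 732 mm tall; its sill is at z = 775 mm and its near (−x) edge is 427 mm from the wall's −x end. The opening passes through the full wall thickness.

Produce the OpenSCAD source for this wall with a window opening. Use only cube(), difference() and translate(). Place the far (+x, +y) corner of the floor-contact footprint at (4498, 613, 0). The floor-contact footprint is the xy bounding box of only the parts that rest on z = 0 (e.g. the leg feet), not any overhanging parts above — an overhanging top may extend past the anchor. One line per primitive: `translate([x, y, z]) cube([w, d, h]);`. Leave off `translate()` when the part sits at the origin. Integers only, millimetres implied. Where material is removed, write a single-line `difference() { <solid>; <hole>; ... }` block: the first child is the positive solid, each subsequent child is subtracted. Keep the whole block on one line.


difference() { translate([239, 394, 0]) cube([4259, 219, 2467]); translate([666, 394, 775]) cube([843, 219, 732]); }


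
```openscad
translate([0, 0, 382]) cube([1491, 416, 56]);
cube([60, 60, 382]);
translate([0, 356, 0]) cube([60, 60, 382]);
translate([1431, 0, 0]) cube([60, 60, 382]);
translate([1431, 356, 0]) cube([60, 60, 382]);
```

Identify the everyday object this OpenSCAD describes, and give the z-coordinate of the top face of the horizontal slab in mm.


A bench. The seat-top height is 438 mm.

A long slab on four corner posts — a bench. The slab sits at z = 382 with thickness 56, so the top is 382 + 56 = 438 mm.


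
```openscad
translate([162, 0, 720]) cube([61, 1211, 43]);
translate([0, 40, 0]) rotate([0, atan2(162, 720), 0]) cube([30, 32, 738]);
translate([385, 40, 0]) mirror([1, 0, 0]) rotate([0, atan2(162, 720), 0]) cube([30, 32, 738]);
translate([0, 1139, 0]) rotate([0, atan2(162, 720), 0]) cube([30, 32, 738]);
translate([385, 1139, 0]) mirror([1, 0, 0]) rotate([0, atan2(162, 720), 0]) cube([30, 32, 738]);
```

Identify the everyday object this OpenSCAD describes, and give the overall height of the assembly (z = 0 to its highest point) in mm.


A sawhorse. The overall height is 763 mm.

A beam across two mirrored pairs of raked legs — a sawhorse. The beam's underside is at z = 720 (matching the legs' vertical rise in atan2(162, 720)) and the beam is 43 mm tall, so its top is at 720 + 43 = 763 mm. The raked legs top out at the beam's underside, so that is the highest point.


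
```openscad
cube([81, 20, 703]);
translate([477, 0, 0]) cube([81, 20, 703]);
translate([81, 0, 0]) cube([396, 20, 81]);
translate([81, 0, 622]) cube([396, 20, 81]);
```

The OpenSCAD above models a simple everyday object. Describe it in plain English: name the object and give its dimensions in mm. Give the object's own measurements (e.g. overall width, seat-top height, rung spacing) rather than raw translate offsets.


A rectangular picture frame lying in the x–z plane (depth along y). The opening is 396 mm wide (x) by 541 mm tall (z), surrounded by a border 81 mm wide on all four sides. The frame is 20 mm deep and is made of two full-height vertical stiles with two horizontal rails fitted between them.


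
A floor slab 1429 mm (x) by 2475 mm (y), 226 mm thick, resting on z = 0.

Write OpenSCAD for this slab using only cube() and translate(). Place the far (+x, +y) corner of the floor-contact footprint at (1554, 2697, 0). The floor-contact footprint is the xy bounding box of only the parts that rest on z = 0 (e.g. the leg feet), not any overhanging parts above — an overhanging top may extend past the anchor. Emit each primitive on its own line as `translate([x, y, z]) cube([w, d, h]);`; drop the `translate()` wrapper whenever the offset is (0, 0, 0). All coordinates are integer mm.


translate([125, 222, 0]) cube([1429, 2475, 226]);


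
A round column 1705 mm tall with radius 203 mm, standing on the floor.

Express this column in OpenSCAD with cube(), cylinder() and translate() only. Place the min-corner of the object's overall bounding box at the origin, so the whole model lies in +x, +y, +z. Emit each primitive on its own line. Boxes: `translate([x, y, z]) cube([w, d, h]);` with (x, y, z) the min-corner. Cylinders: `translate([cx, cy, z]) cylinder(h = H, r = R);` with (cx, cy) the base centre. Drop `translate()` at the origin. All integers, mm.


translate([203, 203, 0]) cylinder(h = 1705, r = 203);


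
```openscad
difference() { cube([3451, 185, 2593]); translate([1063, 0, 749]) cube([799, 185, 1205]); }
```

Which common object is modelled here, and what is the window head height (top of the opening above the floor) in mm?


A wall with a window opening. The window head height is 1954 mm.

A wall with a rectangular opening subtracted — a window. Sill at z = 749, opening 1205 mm tall, so the head is at 749 + 1205 = 1954 mm.


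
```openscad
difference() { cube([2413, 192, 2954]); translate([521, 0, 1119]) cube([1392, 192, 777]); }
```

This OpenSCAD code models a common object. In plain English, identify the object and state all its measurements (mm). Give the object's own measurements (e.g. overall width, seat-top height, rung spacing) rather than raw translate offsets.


A wall 2413 mm long (x), 192 mm thick (y), 2954 mm tall, with a rectangular window opening cut through it. The opening is 1392 mm wide and 777 mm tall; its sill is at z = 1119 mm and its near (−x) edge is 521 mm from the wall's −x end. The opening passes through the full wall thickness.


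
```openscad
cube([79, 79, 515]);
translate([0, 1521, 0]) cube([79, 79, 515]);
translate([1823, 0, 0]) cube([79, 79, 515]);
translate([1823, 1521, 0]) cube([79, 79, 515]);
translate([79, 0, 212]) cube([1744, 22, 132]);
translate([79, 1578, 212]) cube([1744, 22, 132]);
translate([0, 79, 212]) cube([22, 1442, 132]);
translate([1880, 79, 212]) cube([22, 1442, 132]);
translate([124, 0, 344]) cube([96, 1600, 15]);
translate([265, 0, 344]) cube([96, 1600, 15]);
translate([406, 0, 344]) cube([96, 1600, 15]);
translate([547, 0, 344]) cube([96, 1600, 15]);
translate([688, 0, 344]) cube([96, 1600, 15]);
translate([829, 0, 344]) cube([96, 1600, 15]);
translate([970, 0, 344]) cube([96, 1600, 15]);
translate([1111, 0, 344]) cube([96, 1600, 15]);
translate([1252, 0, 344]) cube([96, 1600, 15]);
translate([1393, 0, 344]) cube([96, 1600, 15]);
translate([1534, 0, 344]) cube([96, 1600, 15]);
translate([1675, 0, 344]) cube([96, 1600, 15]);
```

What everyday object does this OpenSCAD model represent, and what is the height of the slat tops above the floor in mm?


A bed frame. The slat-top height is 359 mm.

Four posts, four rails, and a row of slats — a bed frame. Slats sit on the rails at z = 212 + 132 = 344; with slat thickness 15, the top is 359 mm.


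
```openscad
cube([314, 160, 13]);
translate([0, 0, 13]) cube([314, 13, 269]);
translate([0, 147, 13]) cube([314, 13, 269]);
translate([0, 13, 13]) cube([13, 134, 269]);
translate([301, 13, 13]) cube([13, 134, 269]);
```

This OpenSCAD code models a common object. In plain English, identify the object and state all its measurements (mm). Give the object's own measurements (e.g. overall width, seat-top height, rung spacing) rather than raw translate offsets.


An open-topped rectangular box: outside dimensions 314×160×282 mm, with a uniform wall and base thickness of 13 mm. The base is a full 314×160 slab on the floor; four walls sit on top of the base. The front and back walls (the −y and +y sides) span the full width; the two side walls fit between them.


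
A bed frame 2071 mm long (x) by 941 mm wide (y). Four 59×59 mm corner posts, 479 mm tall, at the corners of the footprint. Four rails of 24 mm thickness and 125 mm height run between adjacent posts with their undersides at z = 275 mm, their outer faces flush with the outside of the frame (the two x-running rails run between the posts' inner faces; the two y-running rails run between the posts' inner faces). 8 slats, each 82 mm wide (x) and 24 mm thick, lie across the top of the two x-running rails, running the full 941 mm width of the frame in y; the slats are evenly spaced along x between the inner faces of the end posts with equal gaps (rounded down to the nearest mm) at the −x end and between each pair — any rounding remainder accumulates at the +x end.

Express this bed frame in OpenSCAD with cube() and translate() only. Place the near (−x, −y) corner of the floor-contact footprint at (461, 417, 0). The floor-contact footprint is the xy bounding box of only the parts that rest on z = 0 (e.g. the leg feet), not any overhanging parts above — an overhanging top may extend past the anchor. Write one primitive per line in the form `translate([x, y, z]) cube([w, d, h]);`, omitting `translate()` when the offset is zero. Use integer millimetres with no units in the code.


translate([461, 417, 0]) cube([59, 59, 479]);
translate([461, 1299, 0]) cube([59, 59, 479]);
translate([2473, 417, 0]) cube([59, 59, 479]);
translate([2473, 1299, 0]) cube([59, 59, 479]);
translate([520, 417, 275]) cube([1953, 24, 125]);
translate([520, 1334, 275]) cube([1953, 24, 125]);
translate([461, 476, 275]) cube([24, 823, 125]);
translate([2508, 476, 275]) cube([24, 823, 125]);
translate([664, 417, 400]) cube([82, 941, 24]);
translate([890, 417, 400]) cube([82, 941, 24]);
translate([1116, 417, 400]) cube([82, 941, 24]);
translate([1342, 417, 400]) cube([82, 941, 24]);
translate([1568, 417, 400]) cube([82, 941, 24]);
translate([1794, 417, 400]) cube([82, 941, 24]);
translate([2020, 417, 400]) cube([82, 941, 24]);
translate([2246, 417, 400]) cube([82, 941, 24]);


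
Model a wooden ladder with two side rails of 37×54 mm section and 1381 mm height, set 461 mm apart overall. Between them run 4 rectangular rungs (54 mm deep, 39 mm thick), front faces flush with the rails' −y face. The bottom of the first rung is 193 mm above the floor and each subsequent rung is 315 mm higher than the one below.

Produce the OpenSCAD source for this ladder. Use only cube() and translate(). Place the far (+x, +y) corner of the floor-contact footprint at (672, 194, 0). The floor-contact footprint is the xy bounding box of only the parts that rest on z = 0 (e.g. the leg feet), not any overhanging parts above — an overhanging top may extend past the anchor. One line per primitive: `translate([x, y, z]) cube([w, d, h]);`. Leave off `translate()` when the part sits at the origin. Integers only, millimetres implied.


translate([211, 140, 0]) cube([37, 54, 1381]);
translate([635, 140, 0]) cube([37, 54, 1381]);
translate([248, 140, 193]) cube([387, 54, 39]);
translate([248, 140, 508]) cube([387, 54, 39]);
translate([248, 140, 823]) cube([387, 54, 39]);
translate([248, 140, 1138]) cube([387, 54, 39]);


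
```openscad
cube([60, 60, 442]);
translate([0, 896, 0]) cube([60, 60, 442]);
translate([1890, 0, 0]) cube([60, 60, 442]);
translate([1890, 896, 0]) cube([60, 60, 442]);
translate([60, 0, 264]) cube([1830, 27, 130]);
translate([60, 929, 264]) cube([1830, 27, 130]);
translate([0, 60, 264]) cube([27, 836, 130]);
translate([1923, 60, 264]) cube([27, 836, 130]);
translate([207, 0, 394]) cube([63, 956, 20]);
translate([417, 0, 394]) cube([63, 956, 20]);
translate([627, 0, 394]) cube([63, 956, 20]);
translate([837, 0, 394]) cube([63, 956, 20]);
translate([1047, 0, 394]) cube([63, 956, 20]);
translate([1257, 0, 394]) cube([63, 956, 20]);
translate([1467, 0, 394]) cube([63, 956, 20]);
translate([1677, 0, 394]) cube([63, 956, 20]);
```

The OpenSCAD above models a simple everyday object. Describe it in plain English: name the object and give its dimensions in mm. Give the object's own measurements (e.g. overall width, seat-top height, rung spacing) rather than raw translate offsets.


A bed frame 1950 mm long (x) by 956 mm wide (y). Four 60×60 mm corner posts, 442 mm tall, at the corners of the footprint. Four rails of 27 mm thickness and 130 mm height run between adjacent posts with their undersides at z = 264 mm, their outer faces flush with the outside of the frame (the two x-running rails run between the posts' inner faces; the two y-running rails run between the posts' inner faces). 8 slats, each 63 mm wide (x) and 20 mm thick, lie across the top of the two x-running rails, running the full 956 mm width of the frame in y; along x they sit between the end posts with a 147 mm gap after the −x posts and between neighbouring slats, leaving 150 mm before the +x posts.


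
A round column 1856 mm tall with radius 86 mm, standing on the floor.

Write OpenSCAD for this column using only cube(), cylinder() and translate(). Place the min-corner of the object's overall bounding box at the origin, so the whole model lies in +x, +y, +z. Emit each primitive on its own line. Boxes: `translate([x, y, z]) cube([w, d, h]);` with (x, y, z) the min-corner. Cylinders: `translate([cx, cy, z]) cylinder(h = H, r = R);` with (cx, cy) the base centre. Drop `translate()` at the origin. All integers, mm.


translate([86, 86, 0]) cylinder(h = 1856, r = 86);


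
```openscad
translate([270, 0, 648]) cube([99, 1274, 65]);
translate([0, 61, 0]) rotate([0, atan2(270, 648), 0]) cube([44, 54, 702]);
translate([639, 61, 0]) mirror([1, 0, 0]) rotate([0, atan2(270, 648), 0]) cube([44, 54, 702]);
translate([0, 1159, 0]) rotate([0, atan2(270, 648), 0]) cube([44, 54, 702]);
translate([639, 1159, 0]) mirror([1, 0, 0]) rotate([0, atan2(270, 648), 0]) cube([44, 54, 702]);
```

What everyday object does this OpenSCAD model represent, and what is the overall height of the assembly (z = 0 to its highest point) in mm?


A sawhorse. The overall height is 713 mm.

A beam across two mirrored pairs of raked legs — a sawhorse. The beam's underside is at z = 648 (matching the legs' vertical rise in atan2(270, 648)) and the beam is 65 mm tall, so its top is at 648 + 65 = 713 mm. The raked legs top out at the beam's underside, so that is the highest point.


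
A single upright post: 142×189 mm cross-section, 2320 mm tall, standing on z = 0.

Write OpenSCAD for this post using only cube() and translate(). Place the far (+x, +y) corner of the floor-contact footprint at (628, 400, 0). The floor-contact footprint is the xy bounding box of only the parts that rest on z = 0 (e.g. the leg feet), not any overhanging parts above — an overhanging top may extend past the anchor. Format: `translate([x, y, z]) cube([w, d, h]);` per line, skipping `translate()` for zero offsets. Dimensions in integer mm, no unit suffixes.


translate([486, 211, 0]) cube([142, 189, 2320]);


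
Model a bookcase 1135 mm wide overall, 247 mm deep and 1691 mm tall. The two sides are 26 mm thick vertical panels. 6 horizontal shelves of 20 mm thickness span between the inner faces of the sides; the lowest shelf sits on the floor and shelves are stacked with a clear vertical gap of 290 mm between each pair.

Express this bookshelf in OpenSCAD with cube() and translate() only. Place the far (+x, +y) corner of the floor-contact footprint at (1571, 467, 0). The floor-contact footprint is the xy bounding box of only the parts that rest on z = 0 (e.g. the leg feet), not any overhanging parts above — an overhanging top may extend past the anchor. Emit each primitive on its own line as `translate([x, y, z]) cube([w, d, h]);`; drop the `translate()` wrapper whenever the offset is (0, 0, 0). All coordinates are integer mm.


translate([436, 220, 0]) cube([26, 247, 1691]);
translate([1545, 220, 0]) cube([26, 247, 1691]);
translate([462, 220, 0]) cube([1083, 247, 20]);
translate([462, 220, 310]) cube([1083, 247, 20]);
translate([462, 220, 620]) cube([1083, 247, 20]);
translate([462, 220, 930]) cube([1083, 247, 20]);
translate([462, 220, 1240]) cube([1083, 247, 20]);
translate([462, 220, 1550]) cube([1083, 247, 20]);


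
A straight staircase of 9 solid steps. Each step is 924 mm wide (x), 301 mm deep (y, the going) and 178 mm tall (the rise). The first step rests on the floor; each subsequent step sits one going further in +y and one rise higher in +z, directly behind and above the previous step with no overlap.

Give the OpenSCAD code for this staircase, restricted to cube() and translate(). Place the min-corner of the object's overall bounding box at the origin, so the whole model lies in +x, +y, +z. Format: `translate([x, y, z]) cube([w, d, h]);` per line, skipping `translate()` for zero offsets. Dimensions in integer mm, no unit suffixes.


cube([924, 301, 178]);
translate([0, 301, 178]) cube([924, 301, 178]);
translate([0, 602, 356]) cube([924, 301, 178]);
translate([0, 903, 534]) cube([924, 301, 178]);
translate([0, 1204, 712]) cube([924, 301, 178]);
translate([0, 1505, 890]) cube([924, 301, 178]);
translate([0, 1806, 1068]) cube([924, 301, 178]);
translate([0, 2107, 1246]) cube([924, 301, 178]);
translate([0, 2408, 1424]) cube([924, 301, 178]);


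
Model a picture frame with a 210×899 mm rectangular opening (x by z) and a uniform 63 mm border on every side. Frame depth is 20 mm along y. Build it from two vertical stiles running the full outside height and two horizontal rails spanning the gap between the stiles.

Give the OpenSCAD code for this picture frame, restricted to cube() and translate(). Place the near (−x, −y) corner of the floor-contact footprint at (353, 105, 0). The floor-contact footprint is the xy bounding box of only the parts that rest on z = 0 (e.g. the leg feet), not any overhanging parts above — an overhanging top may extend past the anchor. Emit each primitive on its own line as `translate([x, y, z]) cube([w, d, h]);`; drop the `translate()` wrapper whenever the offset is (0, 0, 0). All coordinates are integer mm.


translate([353, 105, 0]) cube([63, 20, 1025]);
translate([626, 105, 0]) cube([63, 20, 1025]);
translate([416, 105, 0]) cube([210, 20, 63]);
translate([416, 105, 962]) cube([210, 20, 63]);


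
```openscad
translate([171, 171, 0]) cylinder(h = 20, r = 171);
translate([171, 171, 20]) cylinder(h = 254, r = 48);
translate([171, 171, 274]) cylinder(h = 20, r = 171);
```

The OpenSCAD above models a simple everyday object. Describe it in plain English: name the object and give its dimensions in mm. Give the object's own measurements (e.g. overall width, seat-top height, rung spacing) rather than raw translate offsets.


A spool: two coaxial disc flanges of radius 171 mm and thickness 20 mm, joined by a core cylinder of radius 48 mm and height 254 mm. The lower flange rests on z = 0 and the three cylinders share a vertical axis.
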